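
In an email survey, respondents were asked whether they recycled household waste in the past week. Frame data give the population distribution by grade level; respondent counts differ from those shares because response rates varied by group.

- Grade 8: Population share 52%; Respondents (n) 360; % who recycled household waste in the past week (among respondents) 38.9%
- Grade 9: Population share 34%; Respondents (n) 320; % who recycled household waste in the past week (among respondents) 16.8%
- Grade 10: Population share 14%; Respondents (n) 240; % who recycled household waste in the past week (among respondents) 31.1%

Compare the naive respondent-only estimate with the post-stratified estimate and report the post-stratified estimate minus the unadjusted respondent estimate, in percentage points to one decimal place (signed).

Without adjustment, the pooled respondent share is:
  (360/920)×38.9 + (320/920)×16.8 + (240/920)×31.1 = 29.1783%
Post-stratified estimate weights by population shares:
  0.52×38.9 + 0.34×16.8 + 0.14×31.1 = 30.294%
Difference = 30.294 − 29.1783 = 1.1157 pp.

+1.1 percentage points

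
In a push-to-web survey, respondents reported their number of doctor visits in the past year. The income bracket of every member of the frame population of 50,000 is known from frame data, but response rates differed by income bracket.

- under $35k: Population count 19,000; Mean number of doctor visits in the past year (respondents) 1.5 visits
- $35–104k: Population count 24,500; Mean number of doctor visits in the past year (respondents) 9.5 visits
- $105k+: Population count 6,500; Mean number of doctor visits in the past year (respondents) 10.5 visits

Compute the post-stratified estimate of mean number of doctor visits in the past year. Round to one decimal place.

Post-stratification weights by population share, not respondent share:
  under $35k: (19,000/50,000) × 1.5 = 0.57
  $35–104k: (24,500/50,000) × 9.5 = 4.655
  $105k+: (6,500/50,000) × 10.5 = 1.365
Post-stratified estimate = 6.59 → 6.6.

6.6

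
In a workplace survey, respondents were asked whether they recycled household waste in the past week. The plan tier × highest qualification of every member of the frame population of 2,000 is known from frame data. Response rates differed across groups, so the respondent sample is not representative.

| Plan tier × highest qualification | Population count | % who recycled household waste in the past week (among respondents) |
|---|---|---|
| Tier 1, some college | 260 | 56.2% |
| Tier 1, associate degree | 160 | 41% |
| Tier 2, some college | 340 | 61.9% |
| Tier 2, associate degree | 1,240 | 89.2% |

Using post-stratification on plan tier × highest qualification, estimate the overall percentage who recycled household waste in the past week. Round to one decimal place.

Each cell contributes population-share × respondent value:
  Tier 1, some college: (260/2,000) × 56.2 = 7.306
  Tier 1, associate degree: (160/2,000) × 41 = 3.28
  Tier 2, some college: (340/2,000) × 61.9 = 10.523
  Tier 2, associate degree: (1,240/2,000) × 89.2 = 55.304
Post-stratified estimate = 76.413 → 76.4%.

76.4%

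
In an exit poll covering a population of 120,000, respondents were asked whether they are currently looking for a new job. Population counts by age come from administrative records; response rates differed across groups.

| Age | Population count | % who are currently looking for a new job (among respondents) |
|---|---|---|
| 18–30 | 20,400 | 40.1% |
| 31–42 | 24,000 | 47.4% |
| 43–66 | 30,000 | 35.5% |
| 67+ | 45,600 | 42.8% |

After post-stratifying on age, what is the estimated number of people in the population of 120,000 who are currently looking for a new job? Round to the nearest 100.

49,700

Apply each group's respondent rate to its population count:
  18–30: 20,400 × 40.1% = 8180.4
  31–42: 24,000 × 47.4% = 11,376
  43–66: 30,000 × 35.5% = 10,650
  67+: 45,600 × 42.8% = 19516.8
Estimated total = 49723.2 → 49,700.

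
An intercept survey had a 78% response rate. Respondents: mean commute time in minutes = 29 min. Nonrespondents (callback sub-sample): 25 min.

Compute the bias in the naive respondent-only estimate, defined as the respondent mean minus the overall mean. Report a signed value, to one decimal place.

Nonresponse fraction = 1 − 0.78 = 0.22.
Bias = (nonresponse fraction) × (respondent mean − nonrespondent mean)
     = 0.22 × (29 − 25) = 0.22 × 4 = 0.88.

+0.9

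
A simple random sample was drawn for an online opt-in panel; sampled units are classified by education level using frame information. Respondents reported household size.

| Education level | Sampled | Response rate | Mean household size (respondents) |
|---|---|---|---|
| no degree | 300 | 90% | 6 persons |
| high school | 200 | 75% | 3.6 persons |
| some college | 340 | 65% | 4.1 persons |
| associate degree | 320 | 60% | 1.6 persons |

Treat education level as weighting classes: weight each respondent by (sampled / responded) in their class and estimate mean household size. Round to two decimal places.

Each respondent's weight = sampled/responded in their class; summing within a class gives n_sampled, so:
  no degree: 300 × 6 = 1800
  high school: 200 × 3.6 = 720
  some college: 340 × 4.1 = 1394
  associate degree: 320 × 1.6 = 512
Adjusted estimate = 4426 / 1,160 = 3.81552 → 3.82.

3.82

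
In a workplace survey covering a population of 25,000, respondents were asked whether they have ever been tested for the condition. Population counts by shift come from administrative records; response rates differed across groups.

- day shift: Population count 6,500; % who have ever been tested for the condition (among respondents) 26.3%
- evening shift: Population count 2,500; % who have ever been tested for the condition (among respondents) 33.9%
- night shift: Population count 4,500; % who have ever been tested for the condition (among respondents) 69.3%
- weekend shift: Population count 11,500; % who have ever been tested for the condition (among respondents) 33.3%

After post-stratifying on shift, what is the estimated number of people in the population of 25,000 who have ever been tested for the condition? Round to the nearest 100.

9,500

Each cell contributes its population count × the respondent rate:
  day shift: 6,500 × 26.3% = 1709.5
  evening shift: 2,500 × 33.9% = 847.5
  night shift: 4,500 × 69.3% = 3118.5
  weekend shift: 11,500 × 33.3% = 3829.5
Estimated total = 9505 → 9,500.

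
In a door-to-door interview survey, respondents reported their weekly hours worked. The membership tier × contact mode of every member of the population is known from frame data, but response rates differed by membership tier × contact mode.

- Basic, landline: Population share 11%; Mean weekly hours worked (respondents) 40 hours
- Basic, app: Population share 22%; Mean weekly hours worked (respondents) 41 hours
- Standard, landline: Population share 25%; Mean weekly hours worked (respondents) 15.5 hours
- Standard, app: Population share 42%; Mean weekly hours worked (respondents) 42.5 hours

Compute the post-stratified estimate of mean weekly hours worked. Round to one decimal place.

Weight each group's respondent value by its population share:
  Basic, landline: 0.11 × 40 = 4.4
  Basic, app: 0.22 × 41 = 9.02
  Standard, landline: 0.25 × 15.5 = 3.875
  Standard, app: 0.42 × 42.5 = 17.85
Post-stratified estimate = 35.145 → 35.1.

35.1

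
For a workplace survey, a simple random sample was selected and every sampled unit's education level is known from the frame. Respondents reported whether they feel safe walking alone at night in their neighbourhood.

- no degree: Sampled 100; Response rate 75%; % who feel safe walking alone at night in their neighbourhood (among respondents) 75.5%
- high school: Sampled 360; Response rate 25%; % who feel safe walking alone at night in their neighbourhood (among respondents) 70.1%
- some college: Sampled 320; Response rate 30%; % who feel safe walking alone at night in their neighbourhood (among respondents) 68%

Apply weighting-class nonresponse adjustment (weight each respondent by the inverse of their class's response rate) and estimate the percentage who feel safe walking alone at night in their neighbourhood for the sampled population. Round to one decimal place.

Inverse-response-rate weighting restores each class to its sampled count, so class totals weight by n_sampled:
  no degree: 100 × 75.5 = 7550
  high school: 360 × 70.1 = 25236
  some college: 320 × 68 = 21,760
Adjusted estimate = 54,546 / 780 = 69.9308 → 69.9%.

69.9%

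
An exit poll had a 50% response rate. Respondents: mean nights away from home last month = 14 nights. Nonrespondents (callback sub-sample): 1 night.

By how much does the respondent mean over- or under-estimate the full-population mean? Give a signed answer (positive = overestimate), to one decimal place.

Nonresponse fraction = 1 − 0.5 = 0.5.
Bias = (nonresponse fraction) × (respondent mean − nonrespondent mean)
     = 0.5 × (14 − 1) = 0.5 × 13 = 6.5.

+6.5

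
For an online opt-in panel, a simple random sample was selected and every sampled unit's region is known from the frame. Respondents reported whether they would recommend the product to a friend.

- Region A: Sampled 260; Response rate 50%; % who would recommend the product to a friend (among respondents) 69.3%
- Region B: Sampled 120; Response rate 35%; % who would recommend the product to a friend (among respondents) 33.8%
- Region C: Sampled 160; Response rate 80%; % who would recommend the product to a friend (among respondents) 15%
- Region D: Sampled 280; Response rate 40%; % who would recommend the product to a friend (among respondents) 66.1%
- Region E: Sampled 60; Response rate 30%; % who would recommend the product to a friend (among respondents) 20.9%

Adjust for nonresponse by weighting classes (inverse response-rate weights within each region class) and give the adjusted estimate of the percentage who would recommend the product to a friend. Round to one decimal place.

With weight = n_sampled/n_responded per class, the weighted class total is n_sampled:
  Region A: 260 × 69.3 = 18,018
  Region B: 120 × 33.8 = 4056
  Region C: 160 × 15 = 2400
  Region D: 280 × 66.1 = 18,508
  Region E: 60 × 20.9 = 1254
Adjusted estimate = 44,236 / 880 = 50.2682 → 50.3%.

50.3%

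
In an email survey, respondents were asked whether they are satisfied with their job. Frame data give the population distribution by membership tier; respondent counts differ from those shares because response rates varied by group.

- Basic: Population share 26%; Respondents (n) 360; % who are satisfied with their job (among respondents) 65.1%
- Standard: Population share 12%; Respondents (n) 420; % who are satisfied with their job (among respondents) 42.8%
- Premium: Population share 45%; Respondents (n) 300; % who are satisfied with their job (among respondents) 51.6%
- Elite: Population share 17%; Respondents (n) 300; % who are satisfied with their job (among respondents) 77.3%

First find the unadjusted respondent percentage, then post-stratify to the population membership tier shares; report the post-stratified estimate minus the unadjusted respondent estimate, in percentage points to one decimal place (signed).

+0.4 percentage points

Unadjusted (pooled respondent) estimate weights by respondent counts:
  (360/1380)×65.1 + (420/1380)×42.8 + (300/1380)×51.6 + (300/1380)×77.3 = 58.0304%
Post-stratified estimate weights by population shares:
  0.26×65.1 + 0.12×42.8 + 0.45×51.6 + 0.17×77.3 = 58.423%
Difference = 58.423 − 58.0304 = 0.3926 pp.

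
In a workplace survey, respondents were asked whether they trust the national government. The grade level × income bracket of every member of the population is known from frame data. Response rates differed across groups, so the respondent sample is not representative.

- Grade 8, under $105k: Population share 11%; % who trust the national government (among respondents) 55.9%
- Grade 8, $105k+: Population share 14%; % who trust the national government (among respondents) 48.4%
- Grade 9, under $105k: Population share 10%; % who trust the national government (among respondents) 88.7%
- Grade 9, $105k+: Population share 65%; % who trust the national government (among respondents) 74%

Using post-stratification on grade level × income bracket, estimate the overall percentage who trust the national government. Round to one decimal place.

Post-stratification weights by population share, not respondent share:
  Grade 8, under $105k: 0.11 × 55.9 = 6.149
  Grade 8, $105k+: 0.14 × 48.4 = 6.776
  Grade 9, under $105k: 0.1 × 88.7 = 8.87
  Grade 9, $105k+: 0.65 × 74 = 48.1
Post-stratified estimate = 69.895 → 69.9%.

69.9%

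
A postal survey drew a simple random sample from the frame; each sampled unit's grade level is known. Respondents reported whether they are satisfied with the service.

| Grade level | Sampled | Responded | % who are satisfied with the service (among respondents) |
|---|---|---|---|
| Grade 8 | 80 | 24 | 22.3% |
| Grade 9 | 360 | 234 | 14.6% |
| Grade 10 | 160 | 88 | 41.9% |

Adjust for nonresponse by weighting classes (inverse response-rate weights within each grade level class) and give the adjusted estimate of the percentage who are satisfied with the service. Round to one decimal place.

Class response rates: Grade 8 24/80 = 30%, Grade 9 234/360 = 65%, Grade 10 88/160 = 55%.
Inverse-response-rate weighting restores each class to its sampled count, so class totals weight by n_sampled:
  Grade 8: 80 × 22.3 = 1784
  Grade 9: 360 × 14.6 = 5256
  Grade 10: 160 × 41.9 = 6704
Adjusted estimate = 13,744 / 600 = 22.9067 → 22.9%.

22.9%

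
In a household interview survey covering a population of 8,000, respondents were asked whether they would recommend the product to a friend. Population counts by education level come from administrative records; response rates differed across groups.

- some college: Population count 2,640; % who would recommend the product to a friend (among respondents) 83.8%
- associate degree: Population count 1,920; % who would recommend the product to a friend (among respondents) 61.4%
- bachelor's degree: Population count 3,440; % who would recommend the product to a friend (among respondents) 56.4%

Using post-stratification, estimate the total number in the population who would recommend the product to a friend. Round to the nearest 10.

Each cell contributes its population count × the respondent rate:
  some college: 2,640 × 83.8% = 2212.32
  associate degree: 1,920 × 61.4% = 1178.88
  bachelor's degree: 3,440 × 56.4% = 1940.16
Estimated total = 5331.36 → 5,330.

5,330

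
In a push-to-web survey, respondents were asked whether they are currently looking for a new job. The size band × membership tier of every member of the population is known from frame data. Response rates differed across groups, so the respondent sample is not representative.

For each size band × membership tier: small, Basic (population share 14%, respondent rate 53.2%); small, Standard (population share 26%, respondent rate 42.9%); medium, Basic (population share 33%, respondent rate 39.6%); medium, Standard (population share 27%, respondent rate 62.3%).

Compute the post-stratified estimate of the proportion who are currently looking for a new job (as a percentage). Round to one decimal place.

Reweight to the known size band × membership tier distribution:
  small, Basic: 0.14 × 53.2 = 7.448
  small, Standard: 0.26 × 42.9 = 11.154
  medium, Basic: 0.33 × 39.6 = 13.068
  medium, Standard: 0.27 × 62.3 = 16.821
Post-stratified estimate = 48.491 → 48.5%.

48.5%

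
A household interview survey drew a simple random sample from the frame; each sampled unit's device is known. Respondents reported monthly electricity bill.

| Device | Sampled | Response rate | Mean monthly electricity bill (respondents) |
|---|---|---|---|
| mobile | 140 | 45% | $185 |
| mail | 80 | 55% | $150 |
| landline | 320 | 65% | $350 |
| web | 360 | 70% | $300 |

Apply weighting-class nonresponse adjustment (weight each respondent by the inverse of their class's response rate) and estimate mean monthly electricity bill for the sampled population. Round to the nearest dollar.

$287

Inverse-response-rate weighting restores each class to its sampled count, so class totals weight by n_sampled:
  mobile: 140 × 185 = 25,900
  mail: 80 × 150 = 12,000
  landline: 320 × 350 = 112,000
  web: 360 × 300 = 108,000
Adjusted estimate = 257,900 / 900 = 286.556 → $287.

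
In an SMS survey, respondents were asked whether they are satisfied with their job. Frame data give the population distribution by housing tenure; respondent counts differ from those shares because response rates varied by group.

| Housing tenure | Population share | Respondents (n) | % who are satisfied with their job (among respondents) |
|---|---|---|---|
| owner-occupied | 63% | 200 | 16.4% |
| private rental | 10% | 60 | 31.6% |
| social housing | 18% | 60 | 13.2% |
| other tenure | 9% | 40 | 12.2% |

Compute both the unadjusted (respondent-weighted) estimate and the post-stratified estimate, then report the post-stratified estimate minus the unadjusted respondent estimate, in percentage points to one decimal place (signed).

Unadjusted (pooled respondent) estimate weights by respondent counts:
  (200/360)×16.4 + (60/360)×31.6 + (60/360)×13.2 + (40/360)×12.2 = 17.9333%
Post-stratifying to population shares instead:
  0.63×16.4 + 0.1×31.6 + 0.18×13.2 + 0.09×12.2 = 16.966%
Difference = 16.966 − 17.9333 = -0.9673 pp.

-1.0 percentage points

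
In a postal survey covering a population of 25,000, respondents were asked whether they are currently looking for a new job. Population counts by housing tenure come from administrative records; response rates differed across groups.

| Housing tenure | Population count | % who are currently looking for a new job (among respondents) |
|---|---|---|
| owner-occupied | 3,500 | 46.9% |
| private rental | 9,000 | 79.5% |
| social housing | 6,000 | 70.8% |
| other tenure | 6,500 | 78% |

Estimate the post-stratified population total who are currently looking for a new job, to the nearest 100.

Apply each group's respondent rate to its population count:
  owner-occupied: 3,500 × 46.9% = 1641.5
  private rental: 9,000 × 79.5% = 7155
  social housing: 6,000 × 70.8% = 4248
  other tenure: 6,500 × 78% = 5070
Estimated total = 18114.5 → 18,100.

18,100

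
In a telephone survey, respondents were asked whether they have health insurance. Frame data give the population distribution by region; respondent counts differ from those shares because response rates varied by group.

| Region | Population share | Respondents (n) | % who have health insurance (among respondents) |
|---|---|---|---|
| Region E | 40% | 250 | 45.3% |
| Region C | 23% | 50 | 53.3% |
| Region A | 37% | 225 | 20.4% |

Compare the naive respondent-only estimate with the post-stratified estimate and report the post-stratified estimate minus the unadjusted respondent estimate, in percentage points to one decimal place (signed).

+2.5 percentage points

Naive respondent-only estimate (weights = respondent counts):
  (250/525)×45.3 + (50/525)×53.3 + (225/525)×20.4 = 35.3905%
Reweighting by population region shares:
  0.4×45.3 + 0.23×53.3 + 0.37×20.4 = 37.927%
Difference = 37.927 − 35.3905 = 2.5365 pp.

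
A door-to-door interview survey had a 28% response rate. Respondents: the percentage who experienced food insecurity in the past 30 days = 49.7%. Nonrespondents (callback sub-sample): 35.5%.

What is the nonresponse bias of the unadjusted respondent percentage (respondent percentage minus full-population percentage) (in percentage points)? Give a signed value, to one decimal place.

+10.2 percentage points

Nonresponse fraction = 1 − 0.28 = 0.72.
Bias = (nonresponse fraction) × (respondent percentage − nonrespondent percentage)
     = 0.72 × (49.7 − 35.5) = 0.72 × 14.2 = 10.224.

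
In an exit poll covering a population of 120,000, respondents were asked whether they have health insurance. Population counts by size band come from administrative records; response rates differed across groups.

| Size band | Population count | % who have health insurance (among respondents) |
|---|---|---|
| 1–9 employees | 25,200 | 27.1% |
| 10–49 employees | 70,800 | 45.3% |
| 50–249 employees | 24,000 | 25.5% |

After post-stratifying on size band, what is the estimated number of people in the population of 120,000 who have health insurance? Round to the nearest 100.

45,000

Each cell contributes its population count × the respondent rate:
  1–9 employees: 25,200 × 27.1% = 6829.2
  10–49 employees: 70,800 × 45.3% = 32072.4
  50–249 employees: 24,000 × 25.5% = 6120
Estimated total = 45021.6 → 45,000.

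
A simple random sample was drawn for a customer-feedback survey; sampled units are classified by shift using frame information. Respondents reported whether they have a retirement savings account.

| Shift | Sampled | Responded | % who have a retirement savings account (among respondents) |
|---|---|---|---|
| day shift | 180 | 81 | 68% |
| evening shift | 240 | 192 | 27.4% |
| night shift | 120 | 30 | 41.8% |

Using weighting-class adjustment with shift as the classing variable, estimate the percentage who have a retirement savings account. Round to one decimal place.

44.1%

Class response rates: day shift 81/180 = 45%, evening shift 192/240 = 80%, night shift 30/120 = 25%.
Weighting each respondent by the inverse class response rate inflates each class back to its sampled size, so the class weight is n_sampled:
  day shift: 180 × 68 = 12,240
  evening shift: 240 × 27.4 = 6576
  night shift: 120 × 41.8 = 5016
Adjusted estimate = 23,832 / 540 = 44.1333 → 44.1%.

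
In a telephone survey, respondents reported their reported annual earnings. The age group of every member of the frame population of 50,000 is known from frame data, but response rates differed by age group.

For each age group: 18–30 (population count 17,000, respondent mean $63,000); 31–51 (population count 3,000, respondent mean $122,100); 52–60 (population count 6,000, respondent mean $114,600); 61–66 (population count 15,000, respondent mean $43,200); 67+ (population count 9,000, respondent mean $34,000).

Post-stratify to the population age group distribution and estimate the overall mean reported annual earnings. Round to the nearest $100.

$61,600

Each cell contributes population-share × respondent value:
  18–30: (17,000/50,000) × 63,000 = 21,420
  31–51: (3,000/50,000) × 122,100 = 7326
  52–60: (6,000/50,000) × 114,600 = 13,752
  61–66: (15,000/50,000) × 43,200 = 12,960
  67+: (9,000/50,000) × 34,000 = 6120
Post-stratified estimate = 61,578 → $61,600.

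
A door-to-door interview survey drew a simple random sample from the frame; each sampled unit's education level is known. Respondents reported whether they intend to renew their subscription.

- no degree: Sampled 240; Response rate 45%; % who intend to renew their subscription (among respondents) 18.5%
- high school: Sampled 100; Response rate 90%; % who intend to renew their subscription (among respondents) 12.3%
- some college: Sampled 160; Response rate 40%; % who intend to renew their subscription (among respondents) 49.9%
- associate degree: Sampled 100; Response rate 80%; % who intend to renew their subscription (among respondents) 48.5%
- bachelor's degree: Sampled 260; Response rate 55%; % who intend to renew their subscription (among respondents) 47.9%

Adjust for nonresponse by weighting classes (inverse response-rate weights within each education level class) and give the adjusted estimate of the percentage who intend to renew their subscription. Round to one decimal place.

36.0%

Each respondent's weight = sampled/responded in their class; summing within a class gives n_sampled, so:
  no degree: 240 × 18.5 = 4440
  high school: 100 × 12.3 = 1230
  some college: 160 × 49.9 = 7984
  associate degree: 100 × 48.5 = 4850
  bachelor's degree: 260 × 47.9 = 12,454
Adjusted estimate = 30,958 / 860 = 35.9977 → 36.0%.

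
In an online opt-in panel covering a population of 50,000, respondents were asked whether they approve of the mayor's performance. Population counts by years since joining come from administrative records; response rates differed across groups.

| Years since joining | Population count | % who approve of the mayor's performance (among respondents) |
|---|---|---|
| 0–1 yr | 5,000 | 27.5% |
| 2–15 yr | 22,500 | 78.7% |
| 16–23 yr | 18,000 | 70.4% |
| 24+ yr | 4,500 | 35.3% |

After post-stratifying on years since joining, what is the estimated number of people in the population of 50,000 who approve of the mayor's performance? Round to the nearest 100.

Each cell contributes its population count × the respondent rate:
  0–1 yr: 5,000 × 27.5% = 1375
  2–15 yr: 22,500 × 78.7% = 17707.5
  16–23 yr: 18,000 × 70.4% = 12,672
  24+ yr: 4,500 × 35.3% = 1588.5
Estimated total = 33,343 → 33,300.

33,300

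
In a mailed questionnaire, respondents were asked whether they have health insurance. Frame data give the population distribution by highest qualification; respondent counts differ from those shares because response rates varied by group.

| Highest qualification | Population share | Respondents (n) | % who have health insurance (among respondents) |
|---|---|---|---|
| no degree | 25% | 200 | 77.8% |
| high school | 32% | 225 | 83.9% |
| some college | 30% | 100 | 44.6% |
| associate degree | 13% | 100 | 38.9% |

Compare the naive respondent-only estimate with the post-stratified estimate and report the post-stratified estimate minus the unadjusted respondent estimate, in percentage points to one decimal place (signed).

-3.7 percentage points

Naive respondent-only estimate (weights = respondent counts):
  (200/625)×77.8 + (225/625)×83.9 + (100/625)×44.6 + (100/625)×38.9 = 68.46%
Reweighting by population highest qualification shares:
  0.25×77.8 + 0.32×83.9 + 0.3×44.6 + 0.13×38.9 = 64.735%
Difference = 64.735 − 68.46 = -3.725 pp.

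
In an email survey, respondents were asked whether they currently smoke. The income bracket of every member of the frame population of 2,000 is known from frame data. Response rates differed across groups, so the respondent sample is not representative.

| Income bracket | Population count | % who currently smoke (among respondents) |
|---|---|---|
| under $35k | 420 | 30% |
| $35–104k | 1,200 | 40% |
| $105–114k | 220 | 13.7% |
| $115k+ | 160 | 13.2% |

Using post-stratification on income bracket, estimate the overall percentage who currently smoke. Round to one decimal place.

32.9%

Weight each group's respondent value by its population share:
  under $35k: (420/2,000) × 30 = 6.3
  $35–104k: (1,200/2,000) × 40 = 24
  $105–114k: (220/2,000) × 13.7 = 1.507
  $115k+: (160/2,000) × 13.2 = 1.056
Post-stratified estimate = 32.863 → 32.9%.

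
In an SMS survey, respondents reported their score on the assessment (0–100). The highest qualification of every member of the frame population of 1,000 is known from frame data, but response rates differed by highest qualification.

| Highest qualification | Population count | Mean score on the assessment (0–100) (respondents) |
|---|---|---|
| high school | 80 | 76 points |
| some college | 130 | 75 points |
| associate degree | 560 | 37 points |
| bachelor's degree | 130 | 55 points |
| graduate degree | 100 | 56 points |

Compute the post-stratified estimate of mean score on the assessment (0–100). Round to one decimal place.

49.3

Post-stratification weights by population share, not respondent share:
  high school: (80/1,000) × 76 = 6.08
  some college: (130/1,000) × 75 = 9.75
  associate degree: (560/1,000) × 37 = 20.72
  bachelor's degree: (130/1,000) × 55 = 7.15
  graduate degree: (100/1,000) × 56 = 5.6
Post-stratified estimate = 49.3 → 49.3.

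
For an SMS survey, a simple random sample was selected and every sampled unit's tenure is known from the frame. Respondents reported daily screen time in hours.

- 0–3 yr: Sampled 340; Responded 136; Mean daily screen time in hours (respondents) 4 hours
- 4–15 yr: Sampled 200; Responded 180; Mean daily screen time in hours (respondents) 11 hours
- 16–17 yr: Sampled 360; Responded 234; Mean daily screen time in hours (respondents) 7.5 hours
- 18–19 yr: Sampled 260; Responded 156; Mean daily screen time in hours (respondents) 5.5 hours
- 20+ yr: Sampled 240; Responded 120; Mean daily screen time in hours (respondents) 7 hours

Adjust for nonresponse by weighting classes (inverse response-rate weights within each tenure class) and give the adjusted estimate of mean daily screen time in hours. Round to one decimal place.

Class response rates: 0–3 yr 136/340 = 40%, 4–15 yr 180/200 = 90%, 16–17 yr 234/360 = 65%, 18–19 yr 156/260 = 60%, 20+ yr 120/240 = 50%.
With weight = n_sampled/n_responded per class, the weighted class total is n_sampled:
  0–3 yr: 340 × 4 = 1360
  4–15 yr: 200 × 11 = 2200
  16–17 yr: 360 × 7.5 = 2700
  18–19 yr: 260 × 5.5 = 1430
  20+ yr: 240 × 7 = 1680
Adjusted estimate = 9370 / 1,400 = 6.69286 → 6.7.

6.7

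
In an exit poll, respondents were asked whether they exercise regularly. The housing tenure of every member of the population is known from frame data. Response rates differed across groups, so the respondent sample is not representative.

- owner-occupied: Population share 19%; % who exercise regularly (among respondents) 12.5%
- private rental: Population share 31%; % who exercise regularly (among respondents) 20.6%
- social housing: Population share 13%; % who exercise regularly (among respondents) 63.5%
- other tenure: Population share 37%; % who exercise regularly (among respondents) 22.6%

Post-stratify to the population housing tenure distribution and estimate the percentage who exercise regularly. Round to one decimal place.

Each cell contributes population-share × respondent value:
  owner-occupied: 0.19 × 12.5 = 2.375
  private rental: 0.31 × 20.6 = 6.386
  social housing: 0.13 × 63.5 = 8.255
  other tenure: 0.37 × 22.6 = 8.362
Post-stratified estimate = 25.378 → 25.4%.

25.4%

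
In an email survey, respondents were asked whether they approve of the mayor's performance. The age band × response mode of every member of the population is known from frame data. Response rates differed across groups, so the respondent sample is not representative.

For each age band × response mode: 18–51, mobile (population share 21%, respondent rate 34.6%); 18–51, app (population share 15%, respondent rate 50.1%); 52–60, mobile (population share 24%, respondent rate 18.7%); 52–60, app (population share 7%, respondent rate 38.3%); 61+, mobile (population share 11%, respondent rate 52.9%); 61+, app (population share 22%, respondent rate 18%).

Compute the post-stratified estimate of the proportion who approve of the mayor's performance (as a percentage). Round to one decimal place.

31.7%

Weight each group's respondent value by its population share:
  18–51, mobile: 0.21 × 34.6 = 7.266
  18–51, app: 0.15 × 50.1 = 7.515
  52–60, mobile: 0.24 × 18.7 = 4.488
  52–60, app: 0.07 × 38.3 = 2.681
  61+, mobile: 0.11 × 52.9 = 5.819
  61+, app: 0.22 × 18 = 3.96
Post-stratified estimate = 31.729 → 31.7%.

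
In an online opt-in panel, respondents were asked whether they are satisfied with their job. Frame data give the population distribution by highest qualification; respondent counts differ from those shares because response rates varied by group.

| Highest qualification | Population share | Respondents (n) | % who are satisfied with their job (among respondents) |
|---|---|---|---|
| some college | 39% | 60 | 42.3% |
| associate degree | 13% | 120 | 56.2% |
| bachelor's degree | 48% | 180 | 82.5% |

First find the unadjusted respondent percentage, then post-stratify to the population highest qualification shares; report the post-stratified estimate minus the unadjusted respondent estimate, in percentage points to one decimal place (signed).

Without adjustment, the pooled respondent share is:
  (60/360)×42.3 + (120/360)×56.2 + (180/360)×82.5 = 67.0333%
Reweighting by population highest qualification shares:
  0.39×42.3 + 0.13×56.2 + 0.48×82.5 = 63.403%
Difference = 63.403 − 67.0333 = -3.6303 pp.

-3.6 percentage points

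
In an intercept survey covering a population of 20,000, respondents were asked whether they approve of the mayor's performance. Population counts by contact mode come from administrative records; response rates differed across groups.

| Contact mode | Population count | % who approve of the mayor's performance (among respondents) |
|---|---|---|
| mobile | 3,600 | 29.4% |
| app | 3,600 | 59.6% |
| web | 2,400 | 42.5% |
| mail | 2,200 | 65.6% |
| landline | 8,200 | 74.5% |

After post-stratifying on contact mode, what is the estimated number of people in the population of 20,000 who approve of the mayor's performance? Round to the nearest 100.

Apply each group's respondent rate to its population count:
  mobile: 3,600 × 29.4% = 1058.4
  app: 3,600 × 59.6% = 2145.6
  web: 2,400 × 42.5% = 1020
  mail: 2,200 × 65.6% = 1443.2
  landline: 8,200 × 74.5% = 6109
Estimated total = 11776.2 → 11,800.

11,800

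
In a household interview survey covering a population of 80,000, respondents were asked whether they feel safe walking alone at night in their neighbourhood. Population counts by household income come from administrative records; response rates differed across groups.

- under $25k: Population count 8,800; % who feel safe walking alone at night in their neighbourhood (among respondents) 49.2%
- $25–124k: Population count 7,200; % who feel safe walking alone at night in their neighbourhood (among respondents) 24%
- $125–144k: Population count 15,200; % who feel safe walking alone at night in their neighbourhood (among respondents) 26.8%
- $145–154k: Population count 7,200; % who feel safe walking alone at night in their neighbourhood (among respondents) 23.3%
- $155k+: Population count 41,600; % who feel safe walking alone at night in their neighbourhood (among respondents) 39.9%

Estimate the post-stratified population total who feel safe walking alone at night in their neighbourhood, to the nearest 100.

Estimated count per cell = population count × respondent percentage:
  under $25k: 8,800 × 49.2% = 4329.6
  $25–124k: 7,200 × 24% = 1728
  $125–144k: 15,200 × 26.8% = 4073.6
  $145–154k: 7,200 × 23.3% = 1677.6
  $155k+: 41,600 × 39.9% = 16598.4
Estimated total = 28407.2 → 28,400.

28,400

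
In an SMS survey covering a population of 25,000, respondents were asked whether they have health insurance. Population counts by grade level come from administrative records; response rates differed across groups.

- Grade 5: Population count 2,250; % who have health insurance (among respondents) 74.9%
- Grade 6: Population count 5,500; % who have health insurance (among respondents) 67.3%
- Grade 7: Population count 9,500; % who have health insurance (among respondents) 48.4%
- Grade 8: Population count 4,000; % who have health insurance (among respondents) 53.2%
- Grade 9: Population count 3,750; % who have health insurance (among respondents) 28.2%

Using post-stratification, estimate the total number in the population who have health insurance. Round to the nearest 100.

Estimated count per cell = population count × respondent percentage:
  Grade 5: 2,250 × 74.9% = 1685.25
  Grade 6: 5,500 × 67.3% = 3701.5
  Grade 7: 9,500 × 48.4% = 4598
  Grade 8: 4,000 × 53.2% = 2128
  Grade 9: 3,750 × 28.2% = 1057.5
Estimated total = 13170.2 → 13,200.

13,200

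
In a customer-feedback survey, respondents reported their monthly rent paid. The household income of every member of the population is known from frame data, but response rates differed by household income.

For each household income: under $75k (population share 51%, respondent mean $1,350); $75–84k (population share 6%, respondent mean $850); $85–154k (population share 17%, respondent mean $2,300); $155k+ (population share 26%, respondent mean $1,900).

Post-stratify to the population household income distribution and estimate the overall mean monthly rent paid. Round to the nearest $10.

Each cell contributes population-share × respondent value:
  under $75k: 0.51 × 1350 = 688.5
  $75–84k: 0.06 × 850 = 51
  $85–154k: 0.17 × 2300 = 391
  $155k+: 0.26 × 1900 = 494
Post-stratified estimate = 1624.5 → $1,620.

$1,620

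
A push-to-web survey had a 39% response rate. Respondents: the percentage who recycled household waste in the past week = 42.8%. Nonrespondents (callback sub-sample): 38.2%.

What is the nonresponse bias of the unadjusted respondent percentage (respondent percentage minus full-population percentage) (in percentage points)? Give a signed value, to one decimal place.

+2.8 percentage points

Nonresponse fraction = 1 − 0.39 = 0.61.
Bias = (nonresponse fraction) × (respondent percentage − nonrespondent percentage)
     = 0.61 × (42.8 − 38.2) = 0.61 × 4.6 = 2.806.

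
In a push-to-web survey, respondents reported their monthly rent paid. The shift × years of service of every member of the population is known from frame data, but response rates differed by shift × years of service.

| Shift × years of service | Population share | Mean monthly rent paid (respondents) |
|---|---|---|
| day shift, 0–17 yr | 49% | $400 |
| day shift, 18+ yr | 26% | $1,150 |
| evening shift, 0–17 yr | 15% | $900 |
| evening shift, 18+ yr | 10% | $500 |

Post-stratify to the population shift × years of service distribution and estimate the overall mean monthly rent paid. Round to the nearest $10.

$680

Post-stratification weights by population share, not respondent share:
  day shift, 0–17 yr: 0.49 × 400 = 196
  day shift, 18+ yr: 0.26 × 1150 = 299
  evening shift, 0–17 yr: 0.15 × 900 = 135
  evening shift, 18+ yr: 0.1 × 500 = 50
Post-stratified estimate = 680 → $680.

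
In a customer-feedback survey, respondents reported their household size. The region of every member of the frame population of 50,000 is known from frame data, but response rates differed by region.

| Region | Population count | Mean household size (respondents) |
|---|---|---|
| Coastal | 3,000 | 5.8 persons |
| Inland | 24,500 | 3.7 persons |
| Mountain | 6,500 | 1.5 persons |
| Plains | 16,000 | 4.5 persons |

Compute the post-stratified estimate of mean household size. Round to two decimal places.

3.80

Post-stratification weights by population share, not respondent share:
  Coastal: (3,000/50,000) × 5.8 = 0.348
  Inland: (24,500/50,000) × 3.7 = 1.813
  Mountain: (6,500/50,000) × 1.5 = 0.195
  Plains: (16,000/50,000) × 4.5 = 1.44
Post-stratified estimate = 3.796 → 3.80.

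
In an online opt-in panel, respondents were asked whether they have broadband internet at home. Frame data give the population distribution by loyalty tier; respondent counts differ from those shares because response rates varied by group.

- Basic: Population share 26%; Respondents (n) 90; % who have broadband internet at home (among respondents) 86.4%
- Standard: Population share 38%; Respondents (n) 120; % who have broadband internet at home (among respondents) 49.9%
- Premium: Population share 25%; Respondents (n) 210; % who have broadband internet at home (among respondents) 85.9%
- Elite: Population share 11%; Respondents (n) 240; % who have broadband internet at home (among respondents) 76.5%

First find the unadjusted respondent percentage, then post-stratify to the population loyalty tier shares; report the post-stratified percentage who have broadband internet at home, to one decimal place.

71.3%

Without adjustment, the pooled respondent share is:
  (90/660)×86.4 + (120/660)×49.9 + (210/660)×85.9 + (240/660)×76.5 = 76.0045%
Post-stratified estimate weights by population shares:
  0.26×86.4 + 0.38×49.9 + 0.25×85.9 + 0.11×76.5 = 71.316%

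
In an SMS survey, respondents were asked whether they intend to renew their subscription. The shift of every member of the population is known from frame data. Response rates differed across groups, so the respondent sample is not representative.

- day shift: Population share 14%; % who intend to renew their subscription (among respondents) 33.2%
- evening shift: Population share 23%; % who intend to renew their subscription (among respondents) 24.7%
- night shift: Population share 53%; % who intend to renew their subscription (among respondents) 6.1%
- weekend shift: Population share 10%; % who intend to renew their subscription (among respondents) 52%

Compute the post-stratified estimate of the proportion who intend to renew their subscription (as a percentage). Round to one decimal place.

18.8%

Each cell contributes population-share × respondent value:
  day shift: 0.14 × 33.2 = 4.648
  evening shift: 0.23 × 24.7 = 5.681
  night shift: 0.53 × 6.1 = 3.233
  weekend shift: 0.1 × 52 = 5.2
Post-stratified estimate = 18.762 → 18.8%.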